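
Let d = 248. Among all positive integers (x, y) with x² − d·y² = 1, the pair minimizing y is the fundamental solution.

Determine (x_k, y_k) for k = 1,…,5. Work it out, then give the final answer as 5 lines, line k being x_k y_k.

[15; 1,2,1,30] for √248; ℓ=4 ⇒ convergent index 3
step 0: (15, 1)  from 15·(1,0) + (0,1)
…
step 2: (47, 3)  from 2·(16,1) + (15,1)
step 3: (63, 4)  from 1·(47,3) + (16,1)
fundamental: x₁=63, y₁=4  (since 3969 − 248·16 = 1)
n=2: (63,4)∘(63,4) = (63·63+248·4·4, 63·4+4·63) = (7937,504)
n=3: (7937,504)∘(63,4) = (63·7937+248·4·504, 63·504+4·7937) = (999999,63500)
n=4: (999999,63500)∘(63,4) = (63·999999+248·4·63500, 63·63500+4·999999) = (125991937,8000496)
n=5: (125991937,8000496)∘(63,4) = (63·125991937+248·4·8000496, 63·8000496+4·125991937) = (15873984063,1007998996)

63 4
7937 504
999999 63500
125991937 8000496
15873984063 1007998996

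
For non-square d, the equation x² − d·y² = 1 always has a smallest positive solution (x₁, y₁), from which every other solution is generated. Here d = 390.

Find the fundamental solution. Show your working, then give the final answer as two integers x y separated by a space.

79 4

√390 → a₀=19, period (1,2,1,38); ℓ=4 even so k=3
k=0  a_k=19  p_k/q_k = 19/1
k=1  a_k=1  p_k/q_k = 20/1
k=2  a_k=2  p_k/q_k = 59/3
k=3  a_k=1  p_k/q_k = 79/4
fundamental: x₁=79, y₁=4  (since 6241 − 390·16 = 1)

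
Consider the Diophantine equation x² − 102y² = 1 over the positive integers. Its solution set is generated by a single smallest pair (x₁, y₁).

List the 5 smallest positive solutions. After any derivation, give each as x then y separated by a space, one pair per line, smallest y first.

101 10
20401 2020
4120901 408030
832401601 82420040
168141002501 16648440050

√102 = [10; 10,20, …], period ℓ=2 (even) → k=1
k=0  a_k=10  p_k/q_k = 10/1
k=1  a_k=10  p_k/q_k = 101/10
→ (101, 10).  Check: 101²=10201, 102·10²=10200, difference 1.
n=2: (101,10)∘(101,10) = (101·101+102·10·10, 101·10+10·101) = (20401,2020)
n=3: (20401,2020)∘(101,10) = (101·20401+102·10·2020, 101·2020+10·20401) = (4120901,408030)
n=4: (4120901,408030)∘(101,10) = (101·4120901+102·10·408030, 101·408030+10·4120901) = (832401601,82420040)
n=5: (832401601,82420040)∘(101,10) = (101·832401601+102·10·82420040, 101·82420040+10·832401601) = (168141002501,16648440050)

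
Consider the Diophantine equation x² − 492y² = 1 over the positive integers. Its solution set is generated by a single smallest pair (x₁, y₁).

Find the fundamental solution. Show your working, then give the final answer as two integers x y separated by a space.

[22; 5,1,1,10,1,1,5,44] for √492; ℓ=8 ⇒ convergent index 7
k=0  a_k=22  p_k/q_k = 22/1
k=1  a_k=5  p_k/q_k = 111/5
k=2  a_k=1  p_k/q_k = 133/6
k=3  a_k=1  p_k/q_k = 244/11
k=4  a_k=10  p_k/q_k = 2573/116
k=5  a_k=1  p_k/q_k = 2817/127
k=6  a_k=1  p_k/q_k = 5390/243
k=7  a_k=5  p_k/q_k = 29767/1342
(x₁, y₁) = (29767, 1342);  29767² − 492·1342² = 1 ✓

29767 1342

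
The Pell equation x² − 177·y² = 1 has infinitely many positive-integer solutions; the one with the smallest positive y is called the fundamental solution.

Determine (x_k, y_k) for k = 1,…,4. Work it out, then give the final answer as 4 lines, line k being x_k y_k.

62423 4692
7793261857 585777432
972957569736599 73131969270780
121469860743542176897 9130233834994022448

√177 = [13; 3,3,2,8,2,3,3,26, …], period ℓ=8 (even) → k=7
step 0: (13, 1)  from 13·(1,0) + (0,1)
step 1: (40, 3)  from 3·(13,1) + (1,0)
…
step 4: (2581, 194)  from 8·(306,23) + (133,10)
…
step 6: (18985, 1427)  from 3·(5468,411) + (2581,194)
step 7: (62423, 4692)  from 3·(18985,1427) + (5468,411)
fundamental: x₁=62423, y₁=4692  (since 3896630929 − 177·22014864 = 1)
k=2:  x_2 = 62423·62423+177·4692·4692 = 7793261857,  y_2 = 62423·4692+4692·62423 = 585777432
k=3:  x_3 = 62423·7793261857+177·4692·585777432 = 972957569736599,  y_3 = 62423·585777432+4692·7793261857 = 73131969270780
k=4:  x_4 = 62423·972957569736599+177·4692·73131969270780 = 121469860743542176897,  y_4 = 62423·73131969270780+4692·972957569736599 = 9130233834994022448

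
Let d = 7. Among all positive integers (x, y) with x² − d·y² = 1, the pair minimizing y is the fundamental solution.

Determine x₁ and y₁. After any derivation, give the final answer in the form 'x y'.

8 3

d=7: √d = [2; 1,1,1,4] (ℓ=4, even), read p_3/q_3
k=0  a_k=2  p_k/q_k = 2/1
k=1  a_k=1  p_k/q_k = 3/1
k=2  a_k=1  p_k/q_k = 5/2
k=3  a_k=1  p_k/q_k = 8/3
fundamental: x₁=8, y₁=3  (since 64 − 7·9 = 1)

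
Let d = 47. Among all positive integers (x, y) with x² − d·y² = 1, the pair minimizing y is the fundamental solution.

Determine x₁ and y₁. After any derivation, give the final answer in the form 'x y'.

√47 → a₀=6, period (1,5,1,12); ℓ=4 even so k=3
i=0: a=6 ⇒ p=6, q=1
i=1: a=1 ⇒ p=7, q=1
i=2: a=5 ⇒ p=41, q=6
i=3: a=1 ⇒ p=48, q=7
fundamental: x₁=48, y₁=7  (since 2304 − 47·49 = 1)

48 7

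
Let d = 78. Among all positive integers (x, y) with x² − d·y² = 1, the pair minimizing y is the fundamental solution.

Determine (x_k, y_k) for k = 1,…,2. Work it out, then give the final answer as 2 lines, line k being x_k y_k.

53 6
5617 636

[8; 1,4,1,16] for √78; ℓ=4 ⇒ convergent index 3
a_0=8:  p_0=8·1+0=8,  q_0=8·0+1=1
…
a_2=4:  p_2=4·9+8=44,  q_2=4·1+1=5
a_3=1:  p_3=1·44+9=53,  q_3=1·5+1=6
fundamental: x₁=53, y₁=6  (since 2809 − 78·36 = 1)
n=2: (53,6)∘(53,6) = (53·53+78·6·6, 53·6+6·53) = (5617,636)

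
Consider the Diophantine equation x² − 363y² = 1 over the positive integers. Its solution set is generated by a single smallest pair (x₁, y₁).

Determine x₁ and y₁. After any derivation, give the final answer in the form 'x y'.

362 19

[19; 19,38] for √363; ℓ=2 ⇒ convergent index 1
step 0: (19, 1)  from 19·(1,0) + (0,1)
step 1: (362, 19)  from 19·(19,1) + (1,0)
→ (362, 19).  Check: 362²=131044, 363·19²=131043, difference 1.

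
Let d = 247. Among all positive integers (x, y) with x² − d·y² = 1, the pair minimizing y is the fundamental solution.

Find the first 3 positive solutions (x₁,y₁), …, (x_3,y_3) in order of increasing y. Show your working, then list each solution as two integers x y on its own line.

[15; 1,2,1,1,9,1,9,1,1,2,1,30] for √247; ℓ=12 ⇒ convergent index 11
step 0: (15, 1)  from 15·(1,0) + (0,1)
…
step 10: (61089, 3887)  from 2·(24203,1540) + (12683,807)
step 11: (85292, 5427)  from 1·(61089,3887) + (24203,1540)
fundamental: x₁=85292, y₁=5427  (since 7274725264 − 247·29452329 = 1)
n=2: (85292,5427)∘(85292,5427) = (85292·85292+247·5427·5427, 85292·5427+5427·85292) = (14549450527,925759368)
n=3: (14549450527,925759368)∘(85292,5427) = (85292·14549450527+247·5427·925759368, 85292·925759368+5427·14549450527) = (2481903468612476,157919736025485)

85292 5427
14549450527 925759368
2481903468612476 157919736025485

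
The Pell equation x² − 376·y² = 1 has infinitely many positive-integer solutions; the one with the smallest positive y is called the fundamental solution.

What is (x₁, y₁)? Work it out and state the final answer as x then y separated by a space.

2143295 110532

d=376: √d = [19; 2,1,1,3,1,…,1,2,38] (ℓ=16, even), read p_15/q_15
k=0  a_k=19  p_k/q_k = 19/1
…
k=2  a_k=1  p_k/q_k = 58/3
…
k=6  a_k=2  p_k/q_k = 1241/64
k=7  a_k=2  p_k/q_k = 2928/151
k=8  a_k=4  p_k/q_k = 12953/668
…
k=14  a_k=1  p_k/q_k = 837427/43187
k=15  a_k=2  p_k/q_k = 2143295/110532
(x₁, y₁) = (2143295, 110532);  2143295² − 376·110532² = 1 ✓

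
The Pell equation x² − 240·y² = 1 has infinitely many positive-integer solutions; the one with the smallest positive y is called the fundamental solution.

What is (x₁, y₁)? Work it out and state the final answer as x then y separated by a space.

31 2

d=240: √d = [15; 2,30] (ℓ=2, even), read p_1/q_1
k=0  a_k=15  p_k/q_k = 15/1
k=1  a_k=2  p_k/q_k = 31/2
fundamental: x₁=31, y₁=2  (since 961 − 240·4 = 1)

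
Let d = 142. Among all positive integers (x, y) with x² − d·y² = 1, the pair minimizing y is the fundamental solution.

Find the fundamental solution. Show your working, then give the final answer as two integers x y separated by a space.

[11; 1,10,1,22] for √142; ℓ=4 ⇒ convergent index 3
a_0=11:  p_0=11·1+0=11,  q_0=11·0+1=1
a_1=1:  p_1=1·11+1=12,  q_1=1·1+0=1
a_2=10:  p_2=10·12+11=131,  q_2=10·1+1=11
a_3=1:  p_3=1·131+12=143,  q_3=1·11+1=12
→ (143, 12).  Check: 143²=20449, 142·12²=20448, difference 1.

143 12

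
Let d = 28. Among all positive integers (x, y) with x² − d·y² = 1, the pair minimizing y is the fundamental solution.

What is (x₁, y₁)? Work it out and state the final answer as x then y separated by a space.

127 24

√28 → a₀=5, period (3,2,3,10); ℓ=4 even so k=3
i=0: a=5 ⇒ p=5, q=1
…
i=2: a=2 ⇒ p=37, q=7
i=3: a=3 ⇒ p=127, q=24
fundamental: x₁=127, y₁=24  (since 16129 − 28·576 = 1)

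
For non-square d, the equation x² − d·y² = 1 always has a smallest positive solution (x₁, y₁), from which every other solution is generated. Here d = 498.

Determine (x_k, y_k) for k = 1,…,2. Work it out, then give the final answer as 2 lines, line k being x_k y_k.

179777 8056
64639539457 2896567024

√498 → a₀=22, period (3,6,22,6,3,44); ℓ=6 even so k=5
k=0  a_k=22  p_k/q_k = 22/1
…
k=4  a_k=6  p_k/q_k = 56794/2545
k=5  a_k=3  p_k/q_k = 179777/8056
(x₁, y₁) = (179777, 8056);  179777² − 498·8056² = 1 ✓
n=2: (179777,8056)∘(179777,8056) = (179777·179777+498·8056·8056, 179777·8056+8056·179777) = (64639539457,2896567024)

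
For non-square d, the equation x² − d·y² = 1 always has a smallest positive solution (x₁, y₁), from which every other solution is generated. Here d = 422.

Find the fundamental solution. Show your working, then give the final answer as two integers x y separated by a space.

7022501 341850

√422 → a₀=20, period (1,1,5,2,1,…,1,1,40); ℓ=14 even so k=13
step 0: (20, 1)  from 20·(1,0) + (0,1)
step 1: (21, 1)  from 1·(20,1) + (1,0)
…
step 3: (226, 11)  from 5·(41,2) + (21,1)
…
step 7: (53719, 2615)  from 20·(2650,129) + (719,35)
step 8: (163807, 7974)  from 3·(53719,2615) + (2650,129)
…
step 12: (3810680, 185501)  from 1·(3211821,156349) + (598859,29152)
step 13: (7022501, 341850)  from 1·(3810680,185501) + (3211821,156349)
(x₁, y₁) = (7022501, 341850);  7022501² − 422·341850² = 1 ✓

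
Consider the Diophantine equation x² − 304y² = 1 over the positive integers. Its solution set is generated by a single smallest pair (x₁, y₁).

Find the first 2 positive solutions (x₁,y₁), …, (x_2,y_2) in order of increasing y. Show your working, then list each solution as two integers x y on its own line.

√304 = [17; 2,3,2,1,1,1,1,1,2,3,2,34, …], period ℓ=12 (even) → k=11
step 0: (17, 1)  from 17·(1,0) + (0,1)
step 1: (35, 2)  from 2·(17,1) + (1,0)
…
step 4: (401, 23)  from 1·(279,16) + (122,7)
…
step 10: (25177, 1444)  from 3·(7445,427) + (2842,163)
step 11: (57799, 3315)  from 2·(25177,1444) + (7445,427)
→ (57799, 3315).  Check: 57799²=3340724401, 304·3315²=3340724400, difference 1.
n=2: (57799,3315)∘(57799,3315) = (57799·57799+304·3315·3315, 57799·3315+3315·57799) = (6681448801,383207370)

57799 3315
6681448801 383207370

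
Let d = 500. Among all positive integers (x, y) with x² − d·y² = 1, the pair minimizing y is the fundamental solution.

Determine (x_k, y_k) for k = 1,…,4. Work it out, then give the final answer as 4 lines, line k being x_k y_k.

d=500: √d = [22; 2,1,3,2,1,…,1,2,44] (ℓ=14, even), read p_13/q_13
a_0=22:  p_0=22·1+0=22,  q_0=22·0+1=1
a_1=2:  p_1=2·22+1=45,  q_1=2·1+0=2
a_2=1:  p_2=1·45+22=67,  q_2=1·2+1=3
a_3=3:  p_3=3·67+45=246,  q_3=3·3+2=11
a_4=2:  p_4=2·246+67=559,  q_4=2·11+3=25
a_5=1:  p_5=1·559+246=805,  q_5=1·25+11=36
…
a_7=10:  p_7=10·1364+805=14445,  q_7=10·61+36=646
a_8=1:  p_8=1·14445+1364=15809,  q_8=1·646+61=707
a_9=1:  p_9=1·15809+14445=30254,  q_9=1·707+646=1353
…
a_12=1:  p_12=1·259205+76317=335522,  q_12=1·11592+3413=15005
a_13=2:  p_13=2·335522+259205=930249,  q_13=2·15005+11592=41602
fundamental: x₁=930249, y₁=41602  (since 865363202001 − 500·1730726404 = 1)
(930249+41602√500)^2 = 1730726404001 + 77400437796√500
(930249+41602√500)^3 = 3220013013190122249 + 144003359718540806√500
(930249+41602√500)^4 = 5990827771012465337616001 + 267917962749548332043592√500

930249 41602
1730726404001 77400437796
3220013013190122249 144003359718540806
5990827771012465337616001 267917962749548332043592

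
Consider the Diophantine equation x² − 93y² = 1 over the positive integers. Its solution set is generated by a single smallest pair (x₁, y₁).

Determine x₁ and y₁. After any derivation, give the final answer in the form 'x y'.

12151 1260

d=93: √d = [9; 1,1,1,4,6,4,1,1,1,18] (ℓ=10, even), read p_9/q_9
a_0=9:  p_0=9·1+0=9,  q_0=9·0+1=1
…
a_3=1:  p_3=1·19+10=29,  q_3=1·2+1=3
…
a_5=6:  p_5=6·135+29=839,  q_5=6·14+3=87
a_6=4:  p_6=4·839+135=3491,  q_6=4·87+14=362
a_7=1:  p_7=1·3491+839=4330,  q_7=1·362+87=449
a_8=1:  p_8=1·4330+3491=7821,  q_8=1·449+362=811
a_9=1:  p_9=1·7821+4330=12151,  q_9=1·811+449=1260
fundamental: x₁=12151, y₁=1260  (since 147646801 − 93·1587600 = 1)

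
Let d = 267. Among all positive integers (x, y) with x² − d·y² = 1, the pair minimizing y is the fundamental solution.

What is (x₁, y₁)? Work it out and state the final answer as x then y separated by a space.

d=267: √d = [16; 2,1,15,1,2,32] (ℓ=6, even), read p_5/q_5
i=0: a=16 ⇒ p=16, q=1
…
i=3: a=15 ⇒ p=768, q=47
i=4: a=1 ⇒ p=817, q=50
i=5: a=2 ⇒ p=2402, q=147
(x₁, y₁) = (2402, 147);  2402² − 267·147² = 1 ✓

2402 147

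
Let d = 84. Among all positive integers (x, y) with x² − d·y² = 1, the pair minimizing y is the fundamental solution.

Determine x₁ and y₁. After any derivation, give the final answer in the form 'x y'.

√84 → a₀=9, period (6,18); ℓ=2 even so k=1
a_0=9:  p_0=9·1+0=9,  q_0=9·0+1=1
a_1=6:  p_1=6·9+1=55,  q_1=6·1+0=6
→ (55, 6).  Check: 55²=3025, 84·6²=3024, difference 1.

55 6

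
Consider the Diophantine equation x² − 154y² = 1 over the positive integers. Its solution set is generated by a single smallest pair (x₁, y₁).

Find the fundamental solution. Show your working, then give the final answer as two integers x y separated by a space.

21295 1716

d=154: √d = [12; 2,2,3,1,2,1,3,2,2,24] (ℓ=10, even), read p_9/q_9
step 0: (12, 1)  from 12·(1,0) + (0,1)
step 1: (25, 2)  from 2·(12,1) + (1,0)
…
step 4: (273, 22)  from 1·(211,17) + (62,5)
…
step 6: (1030, 83)  from 1·(757,61) + (273,22)
step 7: (3847, 310)  from 3·(1030,83) + (757,61)
step 8: (8724, 703)  from 2·(3847,310) + (1030,83)
step 9: (21295, 1716)  from 2·(8724,703) + (3847,310)
fundamental: x₁=21295, y₁=1716  (since 453477025 − 154·2944656 = 1)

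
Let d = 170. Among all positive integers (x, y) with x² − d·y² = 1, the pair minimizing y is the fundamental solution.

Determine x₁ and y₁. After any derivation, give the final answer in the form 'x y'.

√170 = [13; 26, …], period ℓ=1 (odd) → k=1
step 0: (13, 1)  from 13·(1,0) + (0,1)
step 1: (339, 26)  from 26·(13,1) + (1,0)
→ (339, 26).  Check: 339²=114921, 170·26²=114920, difference 1.

339 26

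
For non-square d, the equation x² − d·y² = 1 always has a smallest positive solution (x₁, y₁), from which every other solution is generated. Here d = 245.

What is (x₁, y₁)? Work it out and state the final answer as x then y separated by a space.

d=245: √d = [15; 1,1,1,7,6,7,1,1,1,30] (ℓ=10, even), read p_9/q_9
k=0  a_k=15  p_k/q_k = 15/1
k=1  a_k=1  p_k/q_k = 16/1
k=2  a_k=1  p_k/q_k = 31/2
k=3  a_k=1  p_k/q_k = 47/3
…
k=5  a_k=6  p_k/q_k = 2207/141
…
k=7  a_k=1  p_k/q_k = 18016/1151
k=8  a_k=1  p_k/q_k = 33825/2161
k=9  a_k=1  p_k/q_k = 51841/3312
→ (51841, 3312).  Check: 51841²=2687489281, 245·3312²=2687489280, difference 1.

51841 3312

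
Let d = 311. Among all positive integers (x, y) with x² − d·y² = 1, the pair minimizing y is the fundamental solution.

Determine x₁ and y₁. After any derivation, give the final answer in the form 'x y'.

16883880 957397

[17; 1,1,1,2,1,…,1,1,34] for √311; ℓ=16 ⇒ convergent index 15
i=0: a=17 ⇒ p=17, q=1
i=1: a=1 ⇒ p=18, q=1
…
i=3: a=1 ⇒ p=53, q=3
i=4: a=2 ⇒ p=141, q=8
…
i=6: a=6 ⇒ p=1305, q=74
…
i=9: a=3 ⇒ p=217583, q=12338
…
i=13: a=1 ⇒ p=6159373, q=349266
i=14: a=1 ⇒ p=10724507, q=608131
i=15: a=1 ⇒ p=16883880, q=957397
fundamental: x₁=16883880, y₁=957397  (since 285065403854400 − 311·916609015609 = 1)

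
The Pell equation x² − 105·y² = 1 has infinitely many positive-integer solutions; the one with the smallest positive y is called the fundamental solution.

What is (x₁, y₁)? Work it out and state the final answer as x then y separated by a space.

41 4

[10; 4,20] for √105; ℓ=2 ⇒ convergent index 1
i=0: a=10 ⇒ p=10, q=1
i=1: a=4 ⇒ p=41, q=4
fundamental: x₁=41, y₁=4  (since 1681 − 105·16 = 1)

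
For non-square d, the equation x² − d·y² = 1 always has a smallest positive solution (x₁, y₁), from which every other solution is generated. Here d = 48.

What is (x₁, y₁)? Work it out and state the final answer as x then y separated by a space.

7 1

√48 → a₀=6, period (1,12); ℓ=2 even so k=1
a_0=6:  p_0=6·1+0=6,  q_0=6·0+1=1
a_1=1:  p_1=1·6+1=7,  q_1=1·1+0=1
(x₁, y₁) = (7, 1);  7² − 48·1² = 1 ✓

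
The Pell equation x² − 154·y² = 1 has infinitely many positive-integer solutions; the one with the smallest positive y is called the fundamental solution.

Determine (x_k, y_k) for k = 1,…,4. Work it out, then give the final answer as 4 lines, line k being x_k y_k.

21295 1716
906954049 73084440
38627172925615 3112666297884
1645131293994988801 132568457553795120

[12; 2,2,3,1,2,1,3,2,2,24] for √154; ℓ=10 ⇒ convergent index 9
i=0: a=12 ⇒ p=12, q=1
i=1: a=2 ⇒ p=25, q=2
i=2: a=2 ⇒ p=62, q=5
i=3: a=3 ⇒ p=211, q=17
i=4: a=1 ⇒ p=273, q=22
i=5: a=2 ⇒ p=757, q=61
i=6: a=1 ⇒ p=1030, q=83
i=7: a=3 ⇒ p=3847, q=310
i=8: a=2 ⇒ p=8724, q=703
i=9: a=2 ⇒ p=21295, q=1716
(x₁, y₁) = (21295, 1716);  21295² − 154·1716² = 1 ✓
(21295+1716√154)^2 = 906954049 + 73084440√154
(21295+1716√154)^3 = 38627172925615 + 3112666297884√154
(21295+1716√154)^4 = 1645131293994988801 + 132568457553795120√154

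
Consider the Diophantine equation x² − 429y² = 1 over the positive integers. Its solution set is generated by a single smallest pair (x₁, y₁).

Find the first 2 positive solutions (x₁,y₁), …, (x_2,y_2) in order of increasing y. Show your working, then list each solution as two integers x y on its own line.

1524095 73584
4645731138049 224298012960

[20; 1,2,2,9,1,12,1,9,2,2,1,40] for √429; ℓ=12 ⇒ convergent index 11
a_0=20:  p_0=20·1+0=20,  q_0=20·0+1=1
a_1=1:  p_1=1·20+1=21,  q_1=1·1+0=1
…
a_10=2:  p_10=2·438459+208718=1085636,  q_10=2·21169+10077=52415
a_11=1:  p_11=1·1085636+438459=1524095,  q_11=1·52415+21169=73584
(x₁, y₁) = (1524095, 73584);  1524095² − 429·73584² = 1 ✓
k=2:  x_2 = 1524095·1524095+429·73584·73584 = 4645731138049,  y_2 = 1524095·73584+73584·1524095 = 224298012960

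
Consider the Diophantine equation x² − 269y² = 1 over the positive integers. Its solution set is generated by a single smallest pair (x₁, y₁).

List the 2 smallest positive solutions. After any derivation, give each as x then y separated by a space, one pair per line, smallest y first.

13449 820
361751201 22056360

√269 → a₀=16, period (2,2,32); ℓ=3 odd so k=5
a_0=16:  p_0=16·1+0=16,  q_0=16·0+1=1
a_1=2:  p_1=2·16+1=33,  q_1=2·1+0=2
a_2=2:  p_2=2·33+16=82,  q_2=2·2+1=5
a_3=32:  p_3=32·82+33=2657,  q_3=32·5+2=162
a_4=2:  p_4=2·2657+82=5396,  q_4=2·162+5=329
a_5=2:  p_5=2·5396+2657=13449,  q_5=2·329+162=820
(x₁, y₁) = (13449, 820);  13449² − 269·820² = 1 ✓
k=2:  x_2 = 13449·13449+269·820·820 = 361751201,  y_2 = 13449·820+820·13449 = 22056360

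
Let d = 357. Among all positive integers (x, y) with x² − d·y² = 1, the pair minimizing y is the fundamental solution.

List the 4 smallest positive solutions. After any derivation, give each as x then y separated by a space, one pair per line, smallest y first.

d=357: √d = [18; 1,8,2,8,1,36] (ℓ=6, even), read p_5/q_5
step 0: (18, 1)  from 18·(1,0) + (0,1)
step 1: (19, 1)  from 1·(18,1) + (1,0)
step 2: (170, 9)  from 8·(19,1) + (18,1)
step 3: (359, 19)  from 2·(170,9) + (19,1)
step 4: (3042, 161)  from 8·(359,19) + (170,9)
step 5: (3401, 180)  from 1·(3042,161) + (359,19)
→ (3401, 180).  Check: 3401²=11566801, 357·180²=11566800, difference 1.
(3401+180√357)^2 = 23133601 + 1224360√357
(3401+180√357)^3 = 157354750601 + 8328096540√357
(3401+180√357)^4 = 1070326990454401 + 56647711440720√357

3401 180
23133601 1224360
157354750601 8328096540
1070326990454401 56647711440720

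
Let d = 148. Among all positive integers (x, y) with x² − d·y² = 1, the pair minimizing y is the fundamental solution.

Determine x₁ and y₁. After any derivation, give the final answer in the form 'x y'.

73 6

[12; 6,24] for √148; ℓ=2 ⇒ convergent index 1
k=0  a_k=12  p_k/q_k = 12/1
k=1  a_k=6  p_k/q_k = 73/6
fundamental: x₁=73, y₁=6  (since 5329 − 148·36 = 1)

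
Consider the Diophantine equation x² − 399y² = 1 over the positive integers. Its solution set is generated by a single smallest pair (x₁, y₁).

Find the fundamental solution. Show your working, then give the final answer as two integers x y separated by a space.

20 1

√399 = [19; 1,38, …], period ℓ=2 (even) → k=1
a_0=19:  p_0=19·1+0=19,  q_0=19·0+1=1
a_1=1:  p_1=1·19+1=20,  q_1=1·1+0=1
→ (20, 1).  Check: 20²=400, 399·1²=399, difference 1.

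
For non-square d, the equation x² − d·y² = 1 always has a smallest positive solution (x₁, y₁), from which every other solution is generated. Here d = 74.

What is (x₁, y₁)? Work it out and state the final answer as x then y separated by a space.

√74 → a₀=8, period (1,1,1,1,16); ℓ=5 odd so k=9
i=0: a=8 ⇒ p=8, q=1
i=1: a=1 ⇒ p=9, q=1
i=2: a=1 ⇒ p=17, q=2
i=3: a=1 ⇒ p=26, q=3
i=4: a=1 ⇒ p=43, q=5
…
i=6: a=1 ⇒ p=757, q=88
…
i=8: a=1 ⇒ p=2228, q=259
i=9: a=1 ⇒ p=3699, q=430
(x₁, y₁) = (3699, 430);  3699² − 74·430² = 1 ✓

3699 430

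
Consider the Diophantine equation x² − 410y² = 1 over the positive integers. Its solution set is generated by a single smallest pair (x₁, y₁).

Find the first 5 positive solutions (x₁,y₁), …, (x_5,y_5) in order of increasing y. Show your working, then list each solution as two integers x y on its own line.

81 4
13121 648
2125521 104972
344321281 17004816
55777922001 2754675220

√410 = [20; 4,40, …], period ℓ=2 (even) → k=1
a_0=20:  p_0=20·1+0=20,  q_0=20·0+1=1
a_1=4:  p_1=4·20+1=81,  q_1=4·1+0=4
fundamental: x₁=81, y₁=4  (since 6561 − 410·16 = 1)
n=2: (81,4)∘(81,4) = (81·81+410·4·4, 81·4+4·81) = (13121,648)
n=3: (13121,648)∘(81,4) = (81·13121+410·4·648, 81·648+4·13121) = (2125521,104972)
n=4: (2125521,104972)∘(81,4) = (81·2125521+410·4·104972, 81·104972+4·2125521) = (344321281,17004816)
n=5: (344321281,17004816)∘(81,4) = (81·344321281+410·4·17004816, 81·17004816+4·344321281) = (55777922001,2754675220)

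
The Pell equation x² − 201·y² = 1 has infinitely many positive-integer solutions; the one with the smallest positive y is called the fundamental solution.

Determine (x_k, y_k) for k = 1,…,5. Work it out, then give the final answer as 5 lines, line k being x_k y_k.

√201 → a₀=14, period (5,1,1,1,2,…,1,5,28); ℓ=14 even so k=13
a_0=14:  p_0=14·1+0=14,  q_0=14·0+1=1
a_1=5:  p_1=5·14+1=71,  q_1=5·1+0=5
a_2=1:  p_2=1·71+14=85,  q_2=1·5+1=6
a_3=1:  p_3=1·85+71=156,  q_3=1·6+5=11
a_4=1:  p_4=1·156+85=241,  q_4=1·11+6=17
a_5=2:  p_5=2·241+156=638,  q_5=2·17+11=45
a_6=1:  p_6=1·638+241=879,  q_6=1·45+17=62
…
a_8=1:  p_8=1·7670+879=8549,  q_8=1·541+62=603
a_9=2:  p_9=2·8549+7670=24768,  q_9=2·603+541=1747
…
a_11=1:  p_11=1·33317+24768=58085,  q_11=1·2350+1747=4097
a_12=1:  p_12=1·58085+33317=91402,  q_12=1·4097+2350=6447
a_13=5:  p_13=5·91402+58085=515095,  q_13=5·6447+4097=36332
→ (515095, 36332).  Check: 515095²=265322859025, 201·36332²=265322859024, difference 1.
k=2:  x_2 = 515095·515095+201·36332·36332 = 530645718049,  y_2 = 515095·36332+36332·515095 = 37428863080
k=3:  x_3 = 515095·530645718049+201·36332·37428863080 = 546665912276384215,  y_3 = 515095·37428863080+36332·530645718049 = 38558840456348868
k=4:  x_4 = 515095·546665912276384215+201·36332·38558840456348868 = 563169756167477608732801,  y_4 = 515095·38558840456348868+36332·546665912276384215 = 39722931849688611461840
k=5:  x_5 = 515095·563169756167477608732801+201·36332·39722931849688611461840 = 580171851105627091828167877975,  y_5 = 515095·39722931849688611461840+36332·563169756167477608732801 = 40922167162192151801416600732

515095 36332
530645718049 37428863080
546665912276384215 38558840456348868
563169756167477608732801 39722931849688611461840
580171851105627091828167877975 40922167162192151801416600732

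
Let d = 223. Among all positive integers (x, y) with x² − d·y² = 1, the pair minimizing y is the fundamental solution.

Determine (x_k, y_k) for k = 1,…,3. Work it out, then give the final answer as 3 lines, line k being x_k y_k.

224 15
100351 6720
44957024 3010545

√223 = [14; 1,13,1,28, …], period ℓ=4 (even) → k=3
a_0=14:  p_0=14·1+0=14,  q_0=14·0+1=1
…
a_2=13:  p_2=13·15+14=209,  q_2=13·1+1=14
a_3=1:  p_3=1·209+15=224,  q_3=1·14+1=15
fundamental: x₁=224, y₁=15  (since 50176 − 223·225 = 1)
n=2: (224,15)∘(224,15) = (224·224+223·15·15, 224·15+15·224) = (100351,6720)
n=3: (100351,6720)∘(224,15) = (224·100351+223·15·6720, 224·6720+15·100351) = (44957024,3010545)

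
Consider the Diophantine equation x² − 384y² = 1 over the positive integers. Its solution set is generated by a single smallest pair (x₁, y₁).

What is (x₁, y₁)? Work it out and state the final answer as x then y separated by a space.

d=384: √d = [19; 1,1,2,9,2,1,1,38] (ℓ=8, even), read p_7/q_7
i=0: a=19 ⇒ p=19, q=1
…
i=5: a=2 ⇒ p=1940, q=99
i=6: a=1 ⇒ p=2861, q=146
i=7: a=1 ⇒ p=4801, q=245
→ (4801, 245).  Check: 4801²=23049601, 384·245²=23049600, difference 1.

4801 245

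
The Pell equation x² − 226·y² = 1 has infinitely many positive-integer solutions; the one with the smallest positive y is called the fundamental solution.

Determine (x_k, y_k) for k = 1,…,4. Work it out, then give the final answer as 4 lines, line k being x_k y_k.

451 30
406801 27060
366934051 24408090
330974107201 22016070120

[15; 30] for √226; ℓ=1 ⇒ convergent index 1
i=0: a=15 ⇒ p=15, q=1
i=1: a=30 ⇒ p=451, q=30
fundamental: x₁=451, y₁=30  (since 203401 − 226·900 = 1)
(451+30√226)^2 = 406801 + 27060√226
(451+30√226)^3 = 366934051 + 24408090√226
(451+30√226)^4 = 330974107201 + 22016070120√226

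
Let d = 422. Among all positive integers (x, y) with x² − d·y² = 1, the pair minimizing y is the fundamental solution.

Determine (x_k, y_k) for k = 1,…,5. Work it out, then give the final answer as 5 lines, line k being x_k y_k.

√422 → a₀=20, period (1,1,5,2,1,…,1,1,40); ℓ=14 even so k=13
i=0: a=20 ⇒ p=20, q=1
…
i=2: a=1 ⇒ p=41, q=2
…
i=5: a=1 ⇒ p=719, q=35
i=6: a=3 ⇒ p=2650, q=129
…
i=11: a=5 ⇒ p=3211821, q=156349
i=12: a=1 ⇒ p=3810680, q=185501
i=13: a=1 ⇒ p=7022501, q=341850
(x₁, y₁) = (7022501, 341850);  7022501² − 422·341850² = 1 ✓
n=2: (7022501,341850)∘(7022501,341850) = (7022501·7022501+422·341850·341850, 7022501·341850+341850·7022501) = (98631040590001,4801283933700)
n=3: (98631040590001,4801283933700)∘(7022501,341850) = (7022501·98631040590001+422·341850·4801283933700, 7022501·4801283933700+341850·98631040590001) = (1385273162348638202501,67434042451384025550)
n=4: (1385273162348638202501,67434042451384025550)∘(7022501,341850) = (7022501·1385273162348638202501+422·341850·67434042451384025550, 7022501·67434042451384025550+341850·1385273162348638202501) = (19456164335732849620362360001,947111261097768740333867400)
n=5: (19456164335732849620362360001,947111261097768740333867400)∘(7022501,341850) = (7022501·19456164335732849620362360001+422·341850·947111261097768740333867400, 7022501·947111261097768740333867400+341850·19456164335732849620362360001) = (273261867007695159110526238300562501,13302179556340616719484196916709250)

7022501 341850
98631040590001 4801283933700
1385273162348638202501 67434042451384025550
19456164335732849620362360001 947111261097768740333867400
273261867007695159110526238300562501 13302179556340616719484196916709250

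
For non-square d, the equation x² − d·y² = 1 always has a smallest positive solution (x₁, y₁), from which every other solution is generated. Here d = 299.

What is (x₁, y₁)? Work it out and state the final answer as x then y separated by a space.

[17; 3,2,3,34] for √299; ℓ=4 ⇒ convergent index 3
i=0: a=17 ⇒ p=17, q=1
…
i=2: a=2 ⇒ p=121, q=7
i=3: a=3 ⇒ p=415, q=24
→ (415, 24).  Check: 415²=172225, 299·24²=172224, difference 1.

415 24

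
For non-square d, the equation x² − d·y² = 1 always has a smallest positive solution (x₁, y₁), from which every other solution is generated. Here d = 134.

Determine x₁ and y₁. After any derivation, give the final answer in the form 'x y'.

√134 = [11; 1,1,2,1,3,…,1,1,22, …], period ℓ=14 (even) → k=13
step 0: (11, 1)  from 11·(1,0) + (0,1)
step 1: (12, 1)  from 1·(11,1) + (1,0)
step 2: (23, 2)  from 1·(12,1) + (11,1)
…
step 5: (301, 26)  from 3·(81,7) + (58,5)
…
step 8: (4503, 389)  from 1·(4121,356) + (382,33)
step 9: (17630, 1523)  from 3·(4503,389) + (4121,356)
step 10: (22133, 1912)  from 1·(17630,1523) + (4503,389)
step 11: (61896, 5347)  from 2·(22133,1912) + (17630,1523)
step 12: (84029, 7259)  from 1·(61896,5347) + (22133,1912)
step 13: (145925, 12606)  from 1·(84029,7259) + (61896,5347)
→ (145925, 12606).  Check: 145925²=21294105625, 134·12606²=21294105624, difference 1.

145925 12606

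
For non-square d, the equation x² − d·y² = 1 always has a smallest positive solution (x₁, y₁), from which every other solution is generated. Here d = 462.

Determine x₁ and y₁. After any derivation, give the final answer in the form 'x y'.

√462 = [21; 2,42, …], period ℓ=2 (even) → k=1
k=0  a_k=21  p_k/q_k = 21/1
k=1  a_k=2  p_k/q_k = 43/2
(x₁, y₁) = (43, 2);  43² − 462·2² = 1 ✓

43 2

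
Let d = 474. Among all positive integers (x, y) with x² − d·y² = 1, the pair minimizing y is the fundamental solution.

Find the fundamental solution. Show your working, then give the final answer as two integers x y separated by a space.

193549 8890

√474 → a₀=21, period (1,3,2,1,1,…,3,1,42); ℓ=14 even so k=13
k=0  a_k=21  p_k/q_k = 21/1
…
k=5  a_k=1  p_k/q_k = 479/22
…
k=10  a_k=1  p_k/q_k = 16677/766
…
k=12  a_k=3  p_k/q_k = 149331/6859
k=13  a_k=1  p_k/q_k = 193549/8890
(x₁, y₁) = (193549, 8890);  193549² − 474·8890² = 1 ✓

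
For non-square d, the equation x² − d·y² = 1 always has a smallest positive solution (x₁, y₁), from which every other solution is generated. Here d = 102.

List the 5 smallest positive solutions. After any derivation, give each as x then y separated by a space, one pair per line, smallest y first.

d=102: √d = [10; 10,20] (ℓ=2, even), read p_1/q_1
i=0: a=10 ⇒ p=10, q=1
i=1: a=10 ⇒ p=101, q=10
fundamental: x₁=101, y₁=10  (since 10201 − 102·100 = 1)
(101+10√102)^2 = 20401 + 2020√102
(101+10√102)^3 = 4120901 + 408030√102
(101+10√102)^4 = 832401601 + 82420040√102
(101+10√102)^5 = 168141002501 + 16648440050√102

101 10
20401 2020
4120901 408030
832401601 82420040
168141002501 16648440050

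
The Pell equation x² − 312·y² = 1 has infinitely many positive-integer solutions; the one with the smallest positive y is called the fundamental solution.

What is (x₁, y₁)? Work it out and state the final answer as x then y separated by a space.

d=312: √d = [17; 1,1,1,34] (ℓ=4, even), read p_3/q_3
a_0=17:  p_0=17·1+0=17,  q_0=17·0+1=1
…
a_2=1:  p_2=1·18+17=35,  q_2=1·1+1=2
a_3=1:  p_3=1·35+18=53,  q_3=1·2+1=3
(x₁, y₁) = (53, 3);  53² − 312·3² = 1 ✓

53 3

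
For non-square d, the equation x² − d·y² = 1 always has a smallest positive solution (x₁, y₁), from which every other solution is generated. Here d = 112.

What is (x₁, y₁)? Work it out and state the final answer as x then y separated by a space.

127 12

[10; 1,1,2,1,1,20] for √112; ℓ=6 ⇒ convergent index 5
a_0=10:  p_0=10·1+0=10,  q_0=10·0+1=1
a_1=1:  p_1=1·10+1=11,  q_1=1·1+0=1
…
a_3=2:  p_3=2·21+11=53,  q_3=2·2+1=5
a_4=1:  p_4=1·53+21=74,  q_4=1·5+2=7
a_5=1:  p_5=1·74+53=127,  q_5=1·7+5=12
→ (127, 12).  Check: 127²=16129, 112·12²=16128, difference 1.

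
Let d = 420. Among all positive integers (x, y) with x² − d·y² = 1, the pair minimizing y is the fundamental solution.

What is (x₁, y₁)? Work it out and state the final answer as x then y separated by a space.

41 2

[20; 2,40] for √420; ℓ=2 ⇒ convergent index 1
k=0  a_k=20  p_k/q_k = 20/1
k=1  a_k=2  p_k/q_k = 41/2
fundamental: x₁=41, y₁=2  (since 1681 − 420·4 = 1)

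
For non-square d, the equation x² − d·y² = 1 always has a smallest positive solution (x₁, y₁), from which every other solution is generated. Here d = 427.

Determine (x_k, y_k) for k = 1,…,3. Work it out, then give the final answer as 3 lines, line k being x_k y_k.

[20; 1,1,1,40] for √427; ℓ=4 ⇒ convergent index 3
a_0=20:  p_0=20·1+0=20,  q_0=20·0+1=1
…
a_2=1:  p_2=1·21+20=41,  q_2=1·1+1=2
a_3=1:  p_3=1·41+21=62,  q_3=1·2+1=3
fundamental: x₁=62, y₁=3  (since 3844 − 427·9 = 1)
n=2: (62,3)∘(62,3) = (62·62+427·3·3, 62·3+3·62) = (7687,372)
n=3: (7687,372)∘(62,3) = (62·7687+427·3·372, 62·372+3·7687) = (953126,46125)

62 3
7687 372
953126 46125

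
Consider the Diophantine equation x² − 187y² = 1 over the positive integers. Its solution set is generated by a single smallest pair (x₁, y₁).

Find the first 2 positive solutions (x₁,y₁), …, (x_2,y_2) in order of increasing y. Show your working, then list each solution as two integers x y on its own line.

d=187: √d = [13; 1,2,13,2,1,26] (ℓ=6, even), read p_5/q_5
step 0: (13, 1)  from 13·(1,0) + (0,1)
step 1: (14, 1)  from 1·(13,1) + (1,0)
step 2: (41, 3)  from 2·(14,1) + (13,1)
step 3: (547, 40)  from 13·(41,3) + (14,1)
step 4: (1135, 83)  from 2·(547,40) + (41,3)
step 5: (1682, 123)  from 1·(1135,83) + (547,40)
→ (1682, 123).  Check: 1682²=2829124, 187·123²=2829123, difference 1.
k=2:  x_2 = 1682·1682+187·123·123 = 5658247,  y_2 = 1682·123+123·1682 = 413772

1682 123
5658247 413772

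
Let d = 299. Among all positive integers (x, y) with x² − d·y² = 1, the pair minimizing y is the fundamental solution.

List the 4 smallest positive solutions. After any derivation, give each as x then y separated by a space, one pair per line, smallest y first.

415 24
344449 19920
285892255 16533576
237290227201 13722848160

[17; 3,2,3,34] for √299; ℓ=4 ⇒ convergent index 3
i=0: a=17 ⇒ p=17, q=1
i=1: a=3 ⇒ p=52, q=3
i=2: a=2 ⇒ p=121, q=7
i=3: a=3 ⇒ p=415, q=24
→ (415, 24).  Check: 415²=172225, 299·24²=172224, difference 1.
k=2:  x_2 = 415·415+299·24·24 = 344449,  y_2 = 415·24+24·415 = 19920
k=3:  x_3 = 415·344449+299·24·19920 = 285892255,  y_3 = 415·19920+24·344449 = 16533576
k=4:  x_4 = 415·285892255+299·24·16533576 = 237290227201,  y_4 = 415·16533576+24·285892255 = 13722848160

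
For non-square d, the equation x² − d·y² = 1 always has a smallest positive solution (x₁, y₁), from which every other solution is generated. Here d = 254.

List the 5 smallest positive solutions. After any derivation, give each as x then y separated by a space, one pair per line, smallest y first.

[15; 1,14,1,30] for √254; ℓ=4 ⇒ convergent index 3
i=0: a=15 ⇒ p=15, q=1
i=1: a=1 ⇒ p=16, q=1
i=2: a=14 ⇒ p=239, q=15
i=3: a=1 ⇒ p=255, q=16
→ (255, 16).  Check: 255²=65025, 254·16²=65024, difference 1.
k=2:  x_2 = 255·255+254·16·16 = 130049,  y_2 = 255·16+16·255 = 8160
k=3:  x_3 = 255·130049+254·16·8160 = 66324735,  y_3 = 255·8160+16·130049 = 4161584
k=4:  x_4 = 255·66324735+254·16·4161584 = 33825484801,  y_4 = 255·4161584+16·66324735 = 2122399680
k=5:  x_5 = 255·33825484801+254·16·2122399680 = 17250930923775,  y_5 = 255·2122399680+16·33825484801 = 1082419675216

255 16
130049 8160
66324735 4161584
33825484801 2122399680
17250930923775 1082419675216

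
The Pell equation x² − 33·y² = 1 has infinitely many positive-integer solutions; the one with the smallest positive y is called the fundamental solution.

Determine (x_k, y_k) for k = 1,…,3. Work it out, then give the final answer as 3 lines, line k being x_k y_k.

√33 → a₀=5, period (1,2,1,10); ℓ=4 even so k=3
a_0=5:  p_0=5·1+0=5,  q_0=5·0+1=1
…
a_2=2:  p_2=2·6+5=17,  q_2=2·1+1=3
a_3=1:  p_3=1·17+6=23,  q_3=1·3+1=4
fundamental: x₁=23, y₁=4  (since 529 − 33·16 = 1)
n=2: (23,4)∘(23,4) = (23·23+33·4·4, 23·4+4·23) = (1057,184)
n=3: (1057,184)∘(23,4) = (23·1057+33·4·184, 23·184+4·1057) = (48599,8460)

23 4
1057 184
48599 8460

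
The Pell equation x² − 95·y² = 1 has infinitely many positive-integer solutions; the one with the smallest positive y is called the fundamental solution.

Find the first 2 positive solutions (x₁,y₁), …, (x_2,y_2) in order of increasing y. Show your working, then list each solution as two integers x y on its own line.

d=95: √d = [9; 1,2,1,18] (ℓ=4, even), read p_3/q_3
k=0  a_k=9  p_k/q_k = 9/1
k=1  a_k=1  p_k/q_k = 10/1
k=2  a_k=2  p_k/q_k = 29/3
k=3  a_k=1  p_k/q_k = 39/4
fundamental: x₁=39, y₁=4  (since 1521 − 95·16 = 1)
k=2:  x_2 = 39·39+95·4·4 = 3041,  y_2 = 39·4+4·39 = 312

39 4
3041 312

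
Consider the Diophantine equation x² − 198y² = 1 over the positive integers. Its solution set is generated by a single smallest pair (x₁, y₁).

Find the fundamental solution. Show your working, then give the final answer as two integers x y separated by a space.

197 14

√198 → a₀=14, period (14,28); ℓ=2 even so k=1
i=0: a=14 ⇒ p=14, q=1
i=1: a=14 ⇒ p=197, q=14
fundamental: x₁=197, y₁=14  (since 38809 − 198·196 = 1)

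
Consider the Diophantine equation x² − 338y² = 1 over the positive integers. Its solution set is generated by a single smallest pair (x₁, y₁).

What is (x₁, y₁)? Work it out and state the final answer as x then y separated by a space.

d=338: √d = [18; 2,1,1,2,36] (ℓ=5, odd), read p_9/q_9
a_0=18:  p_0=18·1+0=18,  q_0=18·0+1=1
a_1=2:  p_1=2·18+1=37,  q_1=2·1+0=2
a_2=1:  p_2=1·37+18=55,  q_2=1·2+1=3
a_3=1:  p_3=1·55+37=92,  q_3=1·3+2=5
a_4=2:  p_4=2·92+55=239,  q_4=2·5+3=13
a_5=36:  p_5=36·239+92=8696,  q_5=36·13+5=473
a_6=2:  p_6=2·8696+239=17631,  q_6=2·473+13=959
…
a_8=1:  p_8=1·26327+17631=43958,  q_8=1·1432+959=2391
a_9=2:  p_9=2·43958+26327=114243,  q_9=2·2391+1432=6214
→ (114243, 6214).  Check: 114243²=13051463049, 338·6214²=13051463048, difference 1.

114243 6214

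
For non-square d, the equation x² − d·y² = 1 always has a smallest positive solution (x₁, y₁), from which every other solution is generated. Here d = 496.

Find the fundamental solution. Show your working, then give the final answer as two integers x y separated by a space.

4620799 207480

[22; 3,1,2,4,1,…,1,3,44] for √496; ℓ=16 ⇒ convergent index 15
a_0=22:  p_0=22·1+0=22,  q_0=22·0+1=1
…
a_7=2:  p_7=2·2383+1314=6080,  q_7=2·107+59=273
a_8=2:  p_8=2·6080+2383=14543,  q_8=2·273+107=653
…
a_12=4:  p_12=4·84875+49709=389209,  q_12=4·3811+2232=17476
a_13=2:  p_13=2·389209+84875=863293,  q_13=2·17476+3811=38763
a_14=1:  p_14=1·863293+389209=1252502,  q_14=1·38763+17476=56239
a_15=3:  p_15=3·1252502+863293=4620799,  q_15=3·56239+38763=207480
→ (4620799, 207480).  Check: 4620799²=21351783398401, 496·207480²=21351783398400, difference 1.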